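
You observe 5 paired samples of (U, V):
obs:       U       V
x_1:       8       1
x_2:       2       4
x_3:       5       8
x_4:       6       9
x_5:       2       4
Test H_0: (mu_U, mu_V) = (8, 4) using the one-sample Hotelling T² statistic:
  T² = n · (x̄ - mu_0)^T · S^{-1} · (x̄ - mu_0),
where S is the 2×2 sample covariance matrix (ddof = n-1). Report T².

Step 1 — sample mean vector:
  mean(U) = (8 + 2 + 5 + 6 + 2) / 5 = 23/5 = 4.6
  mean(V) = (1 + 4 + 8 + 9 + 4) / 5 = 26/5 = 5.2
  x̄ = (4.6, 5.2),  deviation x̄ - mu_0 = (4.6, 5.2) - (8, 4) = (-3.4, 1.2).

Step 2 — sample covariance matrix, S[i,j] = (1/(n-1)) · Σ_k (x_{k,i} - mean_i) · (x_{k,j} - mean_j), divisor n-1 = 4:
  S[U,U] = ((3.4)·(3.4) + (-2.6)·(-2.6) + (0.4)·(0.4) + (1.4)·(1.4) + (-2.6)·(-2.6)) / 4 = 27.2/4 = 6.8
  S[U,V] = ((3.4)·(-4.2) + (-2.6)·(-1.2) + (0.4)·(2.8) + (1.4)·(3.8) + (-2.6)·(-1.2)) / 4 = -1.6/4 = -0.4
  S[V,V] = ((-4.2)·(-4.2) + (-1.2)·(-1.2) + (2.8)·(2.8) + (3.8)·(3.8) + (-1.2)·(-1.2)) / 4 = 42.8/4 = 10.7
  S = [[6.8, -0.4],
 [-0.4, 10.7]].

Step 3 — invert S. det(S) = 6.8·10.7 - (-0.4)² = 72.6.
  S^{-1} = (1/det) · [[d, -b], [-b, a]] = [[0.1474, 0.0055],
 [0.0055, 0.0937]].

Step 4 — quadratic form (x̄ - mu_0)^T · S^{-1} · (x̄ - mu_0):
  S^{-1} · (x̄ - mu_0) = (-0.4945, 0.0937),
  (x̄ - mu_0)^T · [...] = (-3.4)·(-0.4945) + (1.2)·(0.0937) = 1.7937.

Step 5 — scale by n: T² = 5 · 1.7937 = 8.9683.

T² ≈ 8.9683


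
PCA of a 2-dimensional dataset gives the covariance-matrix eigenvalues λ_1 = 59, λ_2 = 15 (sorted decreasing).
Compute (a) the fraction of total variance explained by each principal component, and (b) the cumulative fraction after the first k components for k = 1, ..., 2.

Step 1 — total variance = trace(Sigma) = Σ λ_i = 59 + 15 = 74.

Step 2 — fraction explained by component i = λ_i / Σ λ:
  PC1: 59/74 = 0.7973
  PC2: 15/74 = 0.2027

Step 3 — cumulative fraction after k components = (λ_1 + ... + λ_k) / Σ λ:
  k = 1: 59/74 = 0.7973
  k = 2: (59 + 15)/74 = 74/74 = 1

Summary (fraction, with percent):

explained: PC1 0.7973 (79.73%), PC2 0.2027 (20.27%);  cumulative: 0.7973, 1


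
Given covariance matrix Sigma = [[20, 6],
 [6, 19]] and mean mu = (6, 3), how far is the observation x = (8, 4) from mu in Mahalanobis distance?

Step 1 — centre the observation: (x - mu) = (2, 1).

Step 2 — invert Sigma. det(Sigma) = 20·19 - (6)² = 344.
  Sigma^{-1} = (1/det) · [[d, -b], [-b, a]] = [[0.0552, -0.0174],
 [-0.0174, 0.0581]].

Step 3 — form the quadratic (x - mu)^T · Sigma^{-1} · (x - mu):
  Sigma^{-1} · (x - mu) = (0.093, 0.0233).
  (x - mu)^T · [Sigma^{-1} · (x - mu)] = (2)·(0.093) + (1)·(0.0233) = 0.2093.

Step 4 — take square root: d = √(0.2093) ≈ 0.4575.

d(x, mu) = √(0.2093) ≈ 0.4575


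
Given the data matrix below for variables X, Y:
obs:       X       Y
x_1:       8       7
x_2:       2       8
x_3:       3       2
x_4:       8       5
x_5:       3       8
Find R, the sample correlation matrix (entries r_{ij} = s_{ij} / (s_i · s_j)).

Step 1 — column means:
  mean(X) = (8 + 2 + 3 + 8 + 3) / 5 = 24/5 = 4.8
  mean(Y) = (7 + 8 + 2 + 5 + 8) / 5 = 30/5 = 6

Step 2 — sample variances and covariances s[i,j] = (1/(n-1)) · Σ_k (x_{k,i} - mean_i) · (x_{k,j} - mean_j), with n-1 = 4:
  s[X,X] = ((3.2)·(3.2) + (-2.8)·(-2.8) + (-1.8)·(-1.8) + (3.2)·(3.2) + (-1.8)·(-1.8)) / 4 = 34.8/4 = 8.7
  s[X,Y] = ((3.2)·(1) + (-2.8)·(2) + (-1.8)·(-4) + (3.2)·(-1) + (-1.8)·(2)) / 4 = -2/4 = -0.5
  s[Y,Y] = ((1)·(1) + (2)·(2) + (-4)·(-4) + (-1)·(-1) + (2)·(2)) / 4 = 26/4 = 6.5
  Sample standard deviations s_i = √(s[i,i]):
  s(X) = √(8.7) = 2.9496
  s(Y) = √(6.5) = 2.5495

Step 3 — r_{ij} = s_{ij} / (s_i · s_j):
  r[X,X] = 1 (diagonal).
  r[X,Y] = -0.5 / (2.9496 · 2.5495) = -0.5 / 7.52 = -0.0665
  r[Y,Y] = 1 (diagonal).

R is symmetric with unit diagonal. Assembling:

R = [[1, -0.0665],
 [-0.0665, 1]]


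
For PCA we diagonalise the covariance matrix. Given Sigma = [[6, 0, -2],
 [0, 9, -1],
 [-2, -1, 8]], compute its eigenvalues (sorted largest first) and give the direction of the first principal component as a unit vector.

Step 1 — characteristic polynomial p(λ) = det(λI - Sigma) = λ³ - tr·λ² + c_1·λ - det, where tr = trace, c_1 = sum of the principal 2×2 minors, det = det(Sigma):
  tr = 6 + 9 + 8 = 23,
  c_1 = (6·9 - (0)²) + (6·8 - (-2)²) + (9·8 - (-1)²) = 54 + 44 + 71 = 169,
  det = 6·(9·8 - (-1)²) - (0)·((0)·8 - (-1)·(-2)) + (-2)·((0)·(-1) - 9·(-2)) = 6·(71) - (0)·(-2) + (-2)·(18) = 390.
  So p(λ) = λ³ - 23λ² + 169λ - 390.
Step 2 — look for an integer root (rational root theorem: any rational root is an integer divisor of 390). Testing λ = 10:
  p(10) = 1000 - 2300 + 1690 - 390 = 0  ✓
  Dividing out (λ - 10): p(λ) = (λ - 10)(λ² - 13λ + 39).
Step 3 — remaining eigenvalues from the quadratic λ² - 13λ + 39 = 0:
  Δ = 13² - 4·39 = 169 - 156 = 13,  λ = (13 ± √13)/2 = (13 ± 3.6056)/2 ≈ 8.3028 or 4.6972.
  Sorted: λ_1 = 10,  λ_2 = 8.3028,  λ_3 = 4.6972  (check: sum = 23 = tr ✓).

Step 4 — unit eigenvector for λ_1 = 10: v spans the null space of (Sigma - λ_1 I), whose rows are
  r_1 = (-4, 0, -2),  r_2 = (0, -1, -1),  r_3 = (-2, -1, -2).
  v is orthogonal to every row, so take v ∝ r_1 × r_2 = ((0)·(-1) - (-2)·(-1), (-2)·(0) - (-4)·(-1), (-4)·(-1) - (0)·(0)) = (-2, -4, 4).
  Rescale (divide by 2; multiply by -1 so the first nonzero entry is positive): u = (1, 2, -2).
  ||u|| = √((1)² + (2)² + (-2)²) = √(9) = 3,  v_1 = u/||u|| ≈ (0.3333, 0.6667, -0.6667) (||v_1|| = 1).

λ_1 = 10,  λ_2 = 8.3028,  λ_3 = 4.6972;  v_1 ≈ (0.3333, 0.6667, -0.6667)


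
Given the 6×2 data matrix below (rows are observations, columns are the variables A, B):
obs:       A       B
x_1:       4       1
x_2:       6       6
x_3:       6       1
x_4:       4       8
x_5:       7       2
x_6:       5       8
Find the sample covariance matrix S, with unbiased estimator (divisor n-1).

Step 1 — column means:
  mean(A) = (4 + 6 + 6 + 4 + 7 + 5) / 6 = 32/6 = 5.3333
  mean(B) = (1 + 6 + 1 + 8 + 2 + 8) / 6 = 26/6 = 4.3333

Step 2 — sample covariance S[i,j] = (1/(n-1)) · Σ_k (x_{k,i} - mean_i) · (x_{k,j} - mean_j), with n-1 = 5.
  S[A,A] = ((-1.3333)·(-1.3333) + (0.6667)·(0.6667) + (0.6667)·(0.6667) + (-1.3333)·(-1.3333) + (1.6667)·(1.6667) + (-0.3333)·(-0.3333)) / 5 = 7.3333/5 = 1.4667
  S[A,B] = ((-1.3333)·(-3.3333) + (0.6667)·(1.6667) + (0.6667)·(-3.3333) + (-1.3333)·(3.6667) + (1.6667)·(-2.3333) + (-0.3333)·(3.6667)) / 5 = -6.6667/5 = -1.3333
  S[B,B] = ((-3.3333)·(-3.3333) + (1.6667)·(1.6667) + (-3.3333)·(-3.3333) + (3.6667)·(3.6667) + (-2.3333)·(-2.3333) + (3.6667)·(3.6667)) / 5 = 57.3333/5 = 11.4667

S is symmetric (S[j,i] = S[i,j]). Assembling:

S = [[1.4667, -1.3333],
 [-1.3333, 11.4667]]


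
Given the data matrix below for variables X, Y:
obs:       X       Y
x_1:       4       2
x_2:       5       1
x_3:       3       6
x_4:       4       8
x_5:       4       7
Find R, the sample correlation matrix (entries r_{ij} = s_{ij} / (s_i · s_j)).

Step 1 — column means:
  mean(X) = (4 + 5 + 3 + 4 + 4) / 5 = 20/5 = 4
  mean(Y) = (2 + 1 + 6 + 8 + 7) / 5 = 24/5 = 4.8

Step 2 — sample variances and covariances s[i,j] = (1/(n-1)) · Σ_k (x_{k,i} - mean_i) · (x_{k,j} - mean_j), with n-1 = 4:
  s[X,X] = ((0)·(0) + (1)·(1) + (-1)·(-1) + (0)·(0) + (0)·(0)) / 4 = 2/4 = 0.5
  s[X,Y] = ((0)·(-2.8) + (1)·(-3.8) + (-1)·(1.2) + (0)·(3.2) + (0)·(2.2)) / 4 = -5/4 = -1.25
  s[Y,Y] = ((-2.8)·(-2.8) + (-3.8)·(-3.8) + (1.2)·(1.2) + (3.2)·(3.2) + (2.2)·(2.2)) / 4 = 38.8/4 = 9.7
  Sample standard deviations s_i = √(s[i,i]):
  s(X) = √(0.5) = 0.7071
  s(Y) = √(9.7) = 3.1145

Step 3 — r_{ij} = s_{ij} / (s_i · s_j):
  r[X,X] = 1 (diagonal).
  r[X,Y] = -1.25 / (0.7071 · 3.1145) = -1.25 / 2.2023 = -0.5676
  r[Y,Y] = 1 (diagonal).

R is symmetric with unit diagonal. Assembling:

R = [[1, -0.5676],
 [-0.5676, 1]]


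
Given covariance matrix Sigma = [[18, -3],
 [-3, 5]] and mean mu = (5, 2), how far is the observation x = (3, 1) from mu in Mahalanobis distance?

Step 1 — centre the observation: (x - mu) = (-2, -1).

Step 2 — invert Sigma. det(Sigma) = 18·5 - (-3)² = 81.
  Sigma^{-1} = (1/det) · [[d, -b], [-b, a]] = [[0.0617, 0.037],
 [0.037, 0.2222]].

Step 3 — form the quadratic (x - mu)^T · Sigma^{-1} · (x - mu):
  Sigma^{-1} · (x - mu) = (-0.1605, -0.2963).
  (x - mu)^T · [Sigma^{-1} · (x - mu)] = (-2)·(-0.1605) + (-1)·(-0.2963) = 0.6173.

Step 4 — take square root: d = √(0.6173) ≈ 0.7857.

d(x, mu) = √(0.6173) ≈ 0.7857


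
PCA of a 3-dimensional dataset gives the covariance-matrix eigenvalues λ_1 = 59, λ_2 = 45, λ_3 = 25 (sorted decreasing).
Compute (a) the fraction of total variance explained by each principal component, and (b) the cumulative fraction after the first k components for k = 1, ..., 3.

Step 1 — total variance = trace(Sigma) = Σ λ_i = 59 + 45 + 25 = 129.

Step 2 — fraction explained by component i = λ_i / Σ λ:
  PC1: 59/129 = 0.4574
  PC2: 45/129 = 0.3488
  PC3: 25/129 = 0.1938

Step 3 — cumulative fraction after k components = (λ_1 + ... + λ_k) / Σ λ:
  k = 1: 59/129 = 0.4574
  k = 2: (59 + 45)/129 = 104/129 = 0.8062
  k = 3: (59 + 45 + 25)/129 = 129/129 = 1

Summary (fraction, with percent):

explained: PC1 0.4574 (45.74%), PC2 0.3488 (34.88%), PC3 0.1938 (19.38%);  cumulative: 0.4574, 0.8062, 1


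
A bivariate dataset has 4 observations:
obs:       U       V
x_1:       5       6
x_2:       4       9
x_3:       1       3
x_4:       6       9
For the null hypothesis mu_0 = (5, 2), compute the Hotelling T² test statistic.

Step 1 — sample mean vector:
  mean(U) = (5 + 4 + 1 + 6) / 4 = 16/4 = 4
  mean(V) = (6 + 9 + 3 + 9) / 4 = 27/4 = 6.75
  x̄ = (4, 6.75),  deviation x̄ - mu_0 = (4, 6.75) - (5, 2) = (-1, 4.75).

Step 2 — sample covariance matrix, S[i,j] = (1/(n-1)) · Σ_k (x_{k,i} - mean_i) · (x_{k,j} - mean_j), divisor n-1 = 3:
  S[U,U] = ((1)·(1) + (0)·(0) + (-3)·(-3) + (2)·(2)) / 3 = 14/3 = 4.6667
  S[U,V] = ((1)·(-0.75) + (0)·(2.25) + (-3)·(-3.75) + (2)·(2.25)) / 3 = 15/3 = 5
  S[V,V] = ((-0.75)·(-0.75) + (2.25)·(2.25) + (-3.75)·(-3.75) + (2.25)·(2.25)) / 3 = 24.75/3 = 8.25
  S = [[4.6667, 5],
 [5, 8.25]].

Step 3 — invert S. det(S) = 4.6667·8.25 - (5)² = 13.5.
  S^{-1} = (1/det) · [[d, -b], [-b, a]] = [[0.6111, -0.3704],
 [-0.3704, 0.3457]].

Step 4 — quadratic form (x̄ - mu_0)^T · S^{-1} · (x̄ - mu_0):
  S^{-1} · (x̄ - mu_0) = (-2.3704, 2.0123),
  (x̄ - mu_0)^T · [...] = (-1)·(-2.3704) + (4.75)·(2.0123) = 11.929.

Step 5 — scale by n: T² = 4 · 11.929 = 47.716.

T² ≈ 47.716


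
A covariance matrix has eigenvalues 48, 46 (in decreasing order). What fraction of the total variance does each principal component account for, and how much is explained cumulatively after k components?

Step 1 — total variance = trace(Sigma) = Σ λ_i = 48 + 46 = 94.

Step 2 — fraction explained by component i = λ_i / Σ λ:
  PC1: 48/94 = 0.5106
  PC2: 46/94 = 0.4894

Step 3 — cumulative fraction after k components = (λ_1 + ... + λ_k) / Σ λ:
  k = 1: 48/94 = 0.5106
  k = 2: (48 + 46)/94 = 94/94 = 1

Summary (fraction, with percent):

explained: PC1 0.5106 (51.06%), PC2 0.4894 (48.94%);  cumulative: 0.5106, 1


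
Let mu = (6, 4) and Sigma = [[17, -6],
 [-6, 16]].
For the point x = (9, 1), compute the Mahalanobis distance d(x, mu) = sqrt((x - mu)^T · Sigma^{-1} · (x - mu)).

Step 1 — centre the observation: (x - mu) = (3, -3).

Step 2 — invert Sigma. det(Sigma) = 17·16 - (-6)² = 236.
  Sigma^{-1} = (1/det) · [[d, -b], [-b, a]] = [[0.0678, 0.0254],
 [0.0254, 0.072]].

Step 3 — form the quadratic (x - mu)^T · Sigma^{-1} · (x - mu):
  Sigma^{-1} · (x - mu) = (0.1271, -0.1398).
  (x - mu)^T · [Sigma^{-1} · (x - mu)] = (3)·(0.1271) + (-3)·(-0.1398) = 0.8008.

Step 4 — take square root: d = √(0.8008) ≈ 0.8949.

d(x, mu) = √(0.8008) ≈ 0.8949


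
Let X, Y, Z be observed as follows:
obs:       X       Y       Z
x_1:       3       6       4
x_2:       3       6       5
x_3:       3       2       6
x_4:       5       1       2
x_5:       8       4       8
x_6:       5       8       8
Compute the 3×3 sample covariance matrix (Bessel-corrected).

Step 1 — column means:
  mean(X) = (3 + 3 + 3 + 5 + 8 + 5) / 6 = 27/6 = 4.5
  mean(Y) = (6 + 6 + 2 + 1 + 4 + 8) / 6 = 27/6 = 4.5
  mean(Z) = (4 + 5 + 6 + 2 + 8 + 8) / 6 = 33/6 = 5.5

Step 2 — sample covariance S[i,j] = (1/(n-1)) · Σ_k (x_{k,i} - mean_i) · (x_{k,j} - mean_j), with n-1 = 5.
  S[X,X] = ((-1.5)·(-1.5) + (-1.5)·(-1.5) + (-1.5)·(-1.5) + (0.5)·(0.5) + (3.5)·(3.5) + (0.5)·(0.5)) / 5 = 19.5/5 = 3.9
  S[X,Y] = ((-1.5)·(1.5) + (-1.5)·(1.5) + (-1.5)·(-2.5) + (0.5)·(-3.5) + (3.5)·(-0.5) + (0.5)·(3.5)) / 5 = -2.5/5 = -0.5
  S[X,Z] = ((-1.5)·(-1.5) + (-1.5)·(-0.5) + (-1.5)·(0.5) + (0.5)·(-3.5) + (3.5)·(2.5) + (0.5)·(2.5)) / 5 = 10.5/5 = 2.1
  S[Y,Y] = ((1.5)·(1.5) + (1.5)·(1.5) + (-2.5)·(-2.5) + (-3.5)·(-3.5) + (-0.5)·(-0.5) + (3.5)·(3.5)) / 5 = 35.5/5 = 7.1
  S[Y,Z] = ((1.5)·(-1.5) + (1.5)·(-0.5) + (-2.5)·(0.5) + (-3.5)·(-3.5) + (-0.5)·(2.5) + (3.5)·(2.5)) / 5 = 15.5/5 = 3.1
  S[Z,Z] = ((-1.5)·(-1.5) + (-0.5)·(-0.5) + (0.5)·(0.5) + (-3.5)·(-3.5) + (2.5)·(2.5) + (2.5)·(2.5)) / 5 = 27.5/5 = 5.5

S is symmetric (S[j,i] = S[i,j]). Assembling:

S = [[3.9, -0.5, 2.1],
 [-0.5, 7.1, 3.1],
 [2.1, 3.1, 5.5]]


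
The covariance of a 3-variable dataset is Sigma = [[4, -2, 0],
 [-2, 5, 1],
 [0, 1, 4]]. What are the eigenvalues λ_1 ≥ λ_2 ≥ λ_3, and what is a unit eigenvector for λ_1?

Step 1 — characteristic polynomial p(λ) = det(λI - Sigma) = λ³ - tr·λ² + c_1·λ - det, where tr = trace, c_1 = sum of the principal 2×2 minors, det = det(Sigma):
  tr = 4 + 5 + 4 = 13,
  c_1 = (4·5 - (-2)²) + (4·4 - (0)²) + (5·4 - (1)²) = 16 + 16 + 19 = 51,
  det = 4·(5·4 - (1)²) - (-2)·((-2)·4 - (1)·(0)) + (0)·((-2)·(1) - 5·(0)) = 4·(19) - (-2)·(-8) + (0)·(-2) = 60.
  So p(λ) = λ³ - 13λ² + 51λ - 60.
Step 2 — look for an integer root (rational root theorem: any rational root is an integer divisor of 60). Testing λ = 4:
  p(4) = 64 - 208 + 204 - 60 = 0  ✓
  Dividing out (λ - 4): p(λ) = (λ - 4)(λ² - 9λ + 15).
Step 3 — remaining eigenvalues from the quadratic λ² - 9λ + 15 = 0:
  Δ = 9² - 4·15 = 81 - 60 = 21,  λ = (9 ± √21)/2 = (9 ± 4.5826)/2 ≈ 6.7913 or 2.2087.
  Sorted: λ_1 = 6.7913,  λ_2 = 4,  λ_3 = 2.2087  (check: sum = 13 = tr ✓).

Step 4 — unit eigenvector for λ_1 ≈ 6.7913: v spans the null space of (Sigma - λ_1 I), whose rows are
  r_1 = (-2.7913, -2, 0),  r_2 = (-2, -1.7913, 1),  r_3 = (0, 1, -2.7913).
  v is orthogonal to every row, so take v ∝ r_1 × r_2 = ((-2)·(1) - (0)·(-1.7913), (0)·(-2) - (-2.7913)·(1), (-2.7913)·(-1.7913) - (-2)·(-2)) ≈ (-2, 2.7913, 1).
  Rescale (multiply by -1 so the first nonzero entry is positive): u = (2, -2.7913, -1).
  ||u|| = √((2)² + (-2.7913)² + (-1)²) = √(12.7913) ≈ 3.5765,  v_1 = u/||u|| ≈ (0.5592, -0.7805, -0.2796) (||v_1|| = 1).

λ_1 = 6.7913,  λ_2 = 4,  λ_3 = 2.2087;  v_1 ≈ (0.5592, -0.7805, -0.2796)


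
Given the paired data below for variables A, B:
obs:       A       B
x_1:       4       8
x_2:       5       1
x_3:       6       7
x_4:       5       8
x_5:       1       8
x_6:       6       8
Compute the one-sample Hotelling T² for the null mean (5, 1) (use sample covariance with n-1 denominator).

Step 1 — sample mean vector:
  mean(A) = (4 + 5 + 6 + 5 + 1 + 6) / 6 = 27/6 = 4.5
  mean(B) = (8 + 1 + 7 + 8 + 8 + 8) / 6 = 40/6 = 6.6667
  x̄ = (4.5, 6.6667),  deviation x̄ - mu_0 = (4.5, 6.6667) - (5, 1) = (-0.5, 5.6667).

Step 2 — sample covariance matrix, S[i,j] = (1/(n-1)) · Σ_k (x_{k,i} - mean_i) · (x_{k,j} - mean_j), divisor n-1 = 5:
  S[A,A] = ((-0.5)·(-0.5) + (0.5)·(0.5) + (1.5)·(1.5) + (0.5)·(0.5) + (-3.5)·(-3.5) + (1.5)·(1.5)) / 5 = 17.5/5 = 3.5
  S[A,B] = ((-0.5)·(1.3333) + (0.5)·(-5.6667) + (1.5)·(0.3333) + (0.5)·(1.3333) + (-3.5)·(1.3333) + (1.5)·(1.3333)) / 5 = -5/5 = -1
  S[B,B] = ((1.3333)·(1.3333) + (-5.6667)·(-5.6667) + (0.3333)·(0.3333) + (1.3333)·(1.3333) + (1.3333)·(1.3333) + (1.3333)·(1.3333)) / 5 = 39.3333/5 = 7.8667
  S = [[3.5, -1],
 [-1, 7.8667]].

Step 3 — invert S. det(S) = 3.5·7.8667 - (-1)² = 26.5333.
  S^{-1} = (1/det) · [[d, -b], [-b, a]] = [[0.2965, 0.0377],
 [0.0377, 0.1319]].

Step 4 — quadratic form (x̄ - mu_0)^T · S^{-1} · (x̄ - mu_0):
  S^{-1} · (x̄ - mu_0) = (0.0653, 0.7286),
  (x̄ - mu_0)^T · [...] = (-0.5)·(0.0653) + (5.6667)·(0.7286) = 4.0963.

Step 5 — scale by n: T² = 6 · 4.0963 = 24.5779.

T² ≈ 24.5779


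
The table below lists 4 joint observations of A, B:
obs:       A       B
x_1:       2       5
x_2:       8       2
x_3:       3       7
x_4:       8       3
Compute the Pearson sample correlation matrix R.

Step 1 — column means:
  mean(A) = (2 + 8 + 3 + 8) / 4 = 21/4 = 5.25
  mean(B) = (5 + 2 + 7 + 3) / 4 = 17/4 = 4.25

Step 2 — sample variances and covariances s[i,j] = (1/(n-1)) · Σ_k (x_{k,i} - mean_i) · (x_{k,j} - mean_j), with n-1 = 3:
  s[A,A] = ((-3.25)·(-3.25) + (2.75)·(2.75) + (-2.25)·(-2.25) + (2.75)·(2.75)) / 3 = 30.75/3 = 10.25
  s[A,B] = ((-3.25)·(0.75) + (2.75)·(-2.25) + (-2.25)·(2.75) + (2.75)·(-1.25)) / 3 = -18.25/3 = -6.0833
  s[B,B] = ((0.75)·(0.75) + (-2.25)·(-2.25) + (2.75)·(2.75) + (-1.25)·(-1.25)) / 3 = 14.75/3 = 4.9167
  Sample standard deviations s_i = √(s[i,i]):
  s(A) = √(10.25) = 3.2016
  s(B) = √(4.9167) = 2.2174

Step 3 — r_{ij} = s_{ij} / (s_i · s_j):
  r[A,A] = 1 (diagonal).
  r[A,B] = -6.0833 / (3.2016 · 2.2174) = -6.0833 / 7.099 = -0.8569
  r[B,B] = 1 (diagonal).

R is symmetric with unit diagonal. Assembling:

R = [[1, -0.8569],
 [-0.8569, 1]]


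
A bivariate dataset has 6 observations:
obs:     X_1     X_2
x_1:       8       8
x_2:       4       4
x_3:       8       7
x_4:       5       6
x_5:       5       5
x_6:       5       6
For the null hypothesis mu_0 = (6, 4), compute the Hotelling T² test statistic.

Step 1 — sample mean vector:
  mean(X_1) = (8 + 4 + 8 + 5 + 5 + 5) / 6 = 35/6 = 5.8333
  mean(X_2) = (8 + 4 + 7 + 6 + 5 + 6) / 6 = 36/6 = 6
  x̄ = (5.8333, 6),  deviation x̄ - mu_0 = (5.8333, 6) - (6, 4) = (-0.1667, 2).

Step 2 — sample covariance matrix, S[i,j] = (1/(n-1)) · Σ_k (x_{k,i} - mean_i) · (x_{k,j} - mean_j), divisor n-1 = 5:
  S[X_1,X_1] = ((2.1667)·(2.1667) + (-1.8333)·(-1.8333) + (2.1667)·(2.1667) + (-0.8333)·(-0.8333) + (-0.8333)·(-0.8333) + (-0.8333)·(-0.8333)) / 5 = 14.8333/5 = 2.9667
  S[X_1,X_2] = ((2.1667)·(2) + (-1.8333)·(-2) + (2.1667)·(1) + (-0.8333)·(0) + (-0.8333)·(-1) + (-0.8333)·(0)) / 5 = 11/5 = 2.2
  S[X_2,X_2] = ((2)·(2) + (-2)·(-2) + (1)·(1) + (0)·(0) + (-1)·(-1) + (0)·(0)) / 5 = 10/5 = 2
  S = [[2.9667, 2.2],
 [2.2, 2]].

Step 3 — invert S. det(S) = 2.9667·2 - (2.2)² = 1.0933.
  S^{-1} = (1/det) · [[d, -b], [-b, a]] = [[1.8293, -2.0122],
 [-2.0122, 2.7134]].

Step 4 — quadratic form (x̄ - mu_0)^T · S^{-1} · (x̄ - mu_0):
  S^{-1} · (x̄ - mu_0) = (-4.3293, 5.7622),
  (x̄ - mu_0)^T · [...] = (-0.1667)·(-4.3293) + (2)·(5.7622) = 12.2459.

Step 5 — scale by n: T² = 6 · 12.2459 = 73.4756.

T² ≈ 73.4756


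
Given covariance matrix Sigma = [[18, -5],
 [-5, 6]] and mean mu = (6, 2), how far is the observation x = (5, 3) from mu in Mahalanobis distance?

Step 1 — centre the observation: (x - mu) = (-1, 1).

Step 2 — invert Sigma. det(Sigma) = 18·6 - (-5)² = 83.
  Sigma^{-1} = (1/det) · [[d, -b], [-b, a]] = [[0.0723, 0.0602],
 [0.0602, 0.2169]].

Step 3 — form the quadratic (x - mu)^T · Sigma^{-1} · (x - mu):
  Sigma^{-1} · (x - mu) = (-0.012, 0.1566).
  (x - mu)^T · [Sigma^{-1} · (x - mu)] = (-1)·(-0.012) + (1)·(0.1566) = 0.1687.

Step 4 — take square root: d = √(0.1687) ≈ 0.4107.

d(x, mu) = √(0.1687) ≈ 0.4107


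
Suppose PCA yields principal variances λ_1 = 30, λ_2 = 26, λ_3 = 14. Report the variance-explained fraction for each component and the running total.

Step 1 — total variance = trace(Sigma) = Σ λ_i = 30 + 26 + 14 = 70.

Step 2 — fraction explained by component i = λ_i / Σ λ:
  PC1: 30/70 = 0.4286
  PC2: 26/70 = 0.3714
  PC3: 14/70 = 0.2

Step 3 — cumulative fraction after k components = (λ_1 + ... + λ_k) / Σ λ:
  k = 1: 30/70 = 0.4286
  k = 2: (30 + 26)/70 = 56/70 = 0.8
  k = 3: (30 + 26 + 14)/70 = 70/70 = 1

Summary (fraction, with percent):

explained: PC1 0.4286 (42.86%), PC2 0.3714 (37.14%), PC3 0.2 (20%);  cumulative: 0.4286, 0.8, 1


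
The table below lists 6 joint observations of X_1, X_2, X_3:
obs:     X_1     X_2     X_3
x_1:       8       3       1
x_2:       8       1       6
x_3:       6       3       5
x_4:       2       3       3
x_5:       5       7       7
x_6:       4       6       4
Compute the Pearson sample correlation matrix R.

Step 1 — column means:
  mean(X_1) = (8 + 8 + 6 + 2 + 5 + 4) / 6 = 33/6 = 5.5
  mean(X_2) = (3 + 1 + 3 + 3 + 7 + 6) / 6 = 23/6 = 3.8333
  mean(X_3) = (1 + 6 + 5 + 3 + 7 + 4) / 6 = 26/6 = 4.3333

Step 2 — sample variances and covariances s[i,j] = (1/(n-1)) · Σ_k (x_{k,i} - mean_i) · (x_{k,j} - mean_j), with n-1 = 5:
  s[X_1,X_1] = ((2.5)·(2.5) + (2.5)·(2.5) + (0.5)·(0.5) + (-3.5)·(-3.5) + (-0.5)·(-0.5) + (-1.5)·(-1.5)) / 5 = 27.5/5 = 5.5
  s[X_1,X_2] = ((2.5)·(-0.8333) + (2.5)·(-2.8333) + (0.5)·(-0.8333) + (-3.5)·(-0.8333) + (-0.5)·(3.1667) + (-1.5)·(2.1667)) / 5 = -11.5/5 = -2.3
  s[X_1,X_3] = ((2.5)·(-3.3333) + (2.5)·(1.6667) + (0.5)·(0.6667) + (-3.5)·(-1.3333) + (-0.5)·(2.6667) + (-1.5)·(-0.3333)) / 5 = 0/5 = 0
  s[X_2,X_2] = ((-0.8333)·(-0.8333) + (-2.8333)·(-2.8333) + (-0.8333)·(-0.8333) + (-0.8333)·(-0.8333) + (3.1667)·(3.1667) + (2.1667)·(2.1667)) / 5 = 24.8333/5 = 4.9667
  s[X_2,X_3] = ((-0.8333)·(-3.3333) + (-2.8333)·(1.6667) + (-0.8333)·(0.6667) + (-0.8333)·(-1.3333) + (3.1667)·(2.6667) + (2.1667)·(-0.3333)) / 5 = 6.3333/5 = 1.2667
  s[X_3,X_3] = ((-3.3333)·(-3.3333) + (1.6667)·(1.6667) + (0.6667)·(0.6667) + (-1.3333)·(-1.3333) + (2.6667)·(2.6667) + (-0.3333)·(-0.3333)) / 5 = 23.3333/5 = 4.6667
  Sample standard deviations s_i = √(s[i,i]):
  s(X_1) = √(5.5) = 2.3452
  s(X_2) = √(4.9667) = 2.2286
  s(X_3) = √(4.6667) = 2.1602

Step 3 — r_{ij} = s_{ij} / (s_i · s_j):
  r[X_1,X_1] = 1 (diagonal).
  r[X_1,X_2] = -2.3 / (2.3452 · 2.2286) = -2.3 / 5.2265 = -0.4401
  r[X_1,X_3] = 0 / (2.3452 · 2.1602) = 0 / 5.0662 = 0
  r[X_2,X_2] = 1 (diagonal).
  r[X_2,X_3] = 1.2667 / (2.2286 · 2.1602) = 1.2667 / 4.8143 = 0.2631
  r[X_3,X_3] = 1 (diagonal).

R is symmetric with unit diagonal. Assembling:

R = [[1, -0.4401, 0],
 [-0.4401, 1, 0.2631],
 [0, 0.2631, 1]]


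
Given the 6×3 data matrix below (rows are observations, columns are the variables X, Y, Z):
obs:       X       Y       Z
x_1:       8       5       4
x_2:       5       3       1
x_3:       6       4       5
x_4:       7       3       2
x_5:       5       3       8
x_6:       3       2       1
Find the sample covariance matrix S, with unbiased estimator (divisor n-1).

Step 1 — column means:
  mean(X) = (8 + 5 + 6 + 7 + 5 + 3) / 6 = 34/6 = 5.6667
  mean(Y) = (5 + 3 + 4 + 3 + 3 + 2) / 6 = 20/6 = 3.3333
  mean(Z) = (4 + 1 + 5 + 2 + 8 + 1) / 6 = 21/6 = 3.5

Step 2 — sample covariance S[i,j] = (1/(n-1)) · Σ_k (x_{k,i} - mean_i) · (x_{k,j} - mean_j), with n-1 = 5.
  S[X,X] = ((2.3333)·(2.3333) + (-0.6667)·(-0.6667) + (0.3333)·(0.3333) + (1.3333)·(1.3333) + (-0.6667)·(-0.6667) + (-2.6667)·(-2.6667)) / 5 = 15.3333/5 = 3.0667
  S[X,Y] = ((2.3333)·(1.6667) + (-0.6667)·(-0.3333) + (0.3333)·(0.6667) + (1.3333)·(-0.3333) + (-0.6667)·(-0.3333) + (-2.6667)·(-1.3333)) / 5 = 7.6667/5 = 1.5333
  S[X,Z] = ((2.3333)·(0.5) + (-0.6667)·(-2.5) + (0.3333)·(1.5) + (1.3333)·(-1.5) + (-0.6667)·(4.5) + (-2.6667)·(-2.5)) / 5 = 5/5 = 1
  S[Y,Y] = ((1.6667)·(1.6667) + (-0.3333)·(-0.3333) + (0.6667)·(0.6667) + (-0.3333)·(-0.3333) + (-0.3333)·(-0.3333) + (-1.3333)·(-1.3333)) / 5 = 5.3333/5 = 1.0667
  S[Y,Z] = ((1.6667)·(0.5) + (-0.3333)·(-2.5) + (0.6667)·(1.5) + (-0.3333)·(-1.5) + (-0.3333)·(4.5) + (-1.3333)·(-2.5)) / 5 = 5/5 = 1
  S[Z,Z] = ((0.5)·(0.5) + (-2.5)·(-2.5) + (1.5)·(1.5) + (-1.5)·(-1.5) + (4.5)·(4.5) + (-2.5)·(-2.5)) / 5 = 37.5/5 = 7.5

S is symmetric (S[j,i] = S[i,j]). Assembling:

S = [[3.0667, 1.5333, 1],
 [1.5333, 1.0667, 1],
 [1, 1, 7.5]]


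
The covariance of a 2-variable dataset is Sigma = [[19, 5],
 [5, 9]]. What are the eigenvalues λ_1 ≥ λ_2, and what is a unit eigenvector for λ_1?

Step 1 — characteristic polynomial of 2×2 Sigma:
  det(Sigma - λI) = λ² - trace · λ + det = 0.
  trace = 19 + 9 = 28, det = 19·9 - (5)² = 146.
Step 2 — discriminant:
  Δ = trace² - 4·det = 784 - 584 = 200.
Step 3 — eigenvalues:
  λ = (trace ± √Δ)/2 = (28 ± 14.1421)/2,
  λ_1 = 21.0711,  λ_2 = 6.9289.

Step 4 — unit eigenvector for λ_1: solve (Sigma - λ_1 I)v = 0. First row:
  (19 - 21.0711)·v_x + (5)·v_y = 0, i.e. (-2.0711)·v_x + (5)·v_y = 0,
  so v ∝ (b, λ_1 - a) = (5, 2.0711) = u.
  ||u|| = √((5)² + (2.0711)²) = √(29.2893) ≈ 5.412,
  v_1 = u/||u|| ≈ (0.9239, 0.3827) (||v_1|| = 1).

λ_1 = 21.0711,  λ_2 = 6.9289;  v_1 ≈ (0.9239, 0.3827)


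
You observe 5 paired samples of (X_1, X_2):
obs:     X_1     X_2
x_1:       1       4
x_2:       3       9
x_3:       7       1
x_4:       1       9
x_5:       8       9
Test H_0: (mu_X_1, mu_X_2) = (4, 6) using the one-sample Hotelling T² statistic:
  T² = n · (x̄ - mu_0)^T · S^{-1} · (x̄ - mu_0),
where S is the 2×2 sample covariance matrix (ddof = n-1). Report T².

Step 1 — sample mean vector:
  mean(X_1) = (1 + 3 + 7 + 1 + 8) / 5 = 20/5 = 4
  mean(X_2) = (4 + 9 + 1 + 9 + 9) / 5 = 32/5 = 6.4
  x̄ = (4, 6.4),  deviation x̄ - mu_0 = (4, 6.4) - (4, 6) = (0, 0.4).

Step 2 — sample covariance matrix, S[i,j] = (1/(n-1)) · Σ_k (x_{k,i} - mean_i) · (x_{k,j} - mean_j), divisor n-1 = 4:
  S[X_1,X_1] = ((-3)·(-3) + (-1)·(-1) + (3)·(3) + (-3)·(-3) + (4)·(4)) / 4 = 44/4 = 11
  S[X_1,X_2] = ((-3)·(-2.4) + (-1)·(2.6) + (3)·(-5.4) + (-3)·(2.6) + (4)·(2.6)) / 4 = -9/4 = -2.25
  S[X_2,X_2] = ((-2.4)·(-2.4) + (2.6)·(2.6) + (-5.4)·(-5.4) + (2.6)·(2.6) + (2.6)·(2.6)) / 4 = 55.2/4 = 13.8
  S = [[11, -2.25],
 [-2.25, 13.8]].

Step 3 — invert S. det(S) = 11·13.8 - (-2.25)² = 146.7375.
  S^{-1} = (1/det) · [[d, -b], [-b, a]] = [[0.094, 0.0153],
 [0.0153, 0.075]].

Step 4 — quadratic form (x̄ - mu_0)^T · S^{-1} · (x̄ - mu_0):
  S^{-1} · (x̄ - mu_0) = (0.0061, 0.03),
  (x̄ - mu_0)^T · [...] = (0)·(0.0061) + (0.4)·(0.03) = 0.012.

Step 5 — scale by n: T² = 5 · 0.012 = 0.06.

T² ≈ 0.06


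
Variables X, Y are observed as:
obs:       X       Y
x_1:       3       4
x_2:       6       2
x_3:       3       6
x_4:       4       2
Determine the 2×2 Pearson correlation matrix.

Step 1 — column means:
  mean(X) = (3 + 6 + 3 + 4) / 4 = 16/4 = 4
  mean(Y) = (4 + 2 + 6 + 2) / 4 = 14/4 = 3.5

Step 2 — sample variances and covariances s[i,j] = (1/(n-1)) · Σ_k (x_{k,i} - mean_i) · (x_{k,j} - mean_j), with n-1 = 3:
  s[X,X] = ((-1)·(-1) + (2)·(2) + (-1)·(-1) + (0)·(0)) / 3 = 6/3 = 2
  s[X,Y] = ((-1)·(0.5) + (2)·(-1.5) + (-1)·(2.5) + (0)·(-1.5)) / 3 = -6/3 = -2
  s[Y,Y] = ((0.5)·(0.5) + (-1.5)·(-1.5) + (2.5)·(2.5) + (-1.5)·(-1.5)) / 3 = 11/3 = 3.6667
  Sample standard deviations s_i = √(s[i,i]):
  s(X) = √(2) = 1.4142
  s(Y) = √(3.6667) = 1.9149

Step 3 — r_{ij} = s_{ij} / (s_i · s_j):
  r[X,X] = 1 (diagonal).
  r[X,Y] = -2 / (1.4142 · 1.9149) = -2 / 2.708 = -0.7385
  r[Y,Y] = 1 (diagonal).

R is symmetric with unit diagonal. Assembling:

R = [[1, -0.7385],
 [-0.7385, 1]]


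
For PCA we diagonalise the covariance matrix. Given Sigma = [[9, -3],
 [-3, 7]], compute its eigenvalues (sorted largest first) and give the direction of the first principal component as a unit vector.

Step 1 — characteristic polynomial of 2×2 Sigma:
  det(Sigma - λI) = λ² - trace · λ + det = 0.
  trace = 9 + 7 = 16, det = 9·7 - (-3)² = 54.
Step 2 — discriminant:
  Δ = trace² - 4·det = 256 - 216 = 40.
Step 3 — eigenvalues:
  λ = (trace ± √Δ)/2 = (16 ± 6.3246)/2,
  λ_1 = 11.1623,  λ_2 = 4.8377.

Step 4 — unit eigenvector for λ_1: solve (Sigma - λ_1 I)v = 0. First row:
  (9 - 11.1623)·v_x + (-3)·v_y = 0, i.e. (-2.1623)·v_x + (-3)·v_y = 0,
  so v ∝ (b, λ_1 - a) = (-3, 2.1623); multiply by -1 so the first entry is positive: u = (3, -2.1623).
  ||u|| = √((3)² + (-2.1623)²) = √(13.6754) ≈ 3.698,
  v_1 = u/||u|| ≈ (0.8112, -0.5847) (||v_1|| = 1).

λ_1 = 11.1623,  λ_2 = 4.8377;  v_1 ≈ (0.8112, -0.5847)


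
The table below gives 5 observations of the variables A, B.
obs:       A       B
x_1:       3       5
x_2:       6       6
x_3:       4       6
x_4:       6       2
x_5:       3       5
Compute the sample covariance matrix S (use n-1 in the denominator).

Step 1 — column means:
  mean(A) = (3 + 6 + 4 + 6 + 3) / 5 = 22/5 = 4.4
  mean(B) = (5 + 6 + 6 + 2 + 5) / 5 = 24/5 = 4.8

Step 2 — sample covariance S[i,j] = (1/(n-1)) · Σ_k (x_{k,i} - mean_i) · (x_{k,j} - mean_j), with n-1 = 4.
  S[A,A] = ((-1.4)·(-1.4) + (1.6)·(1.6) + (-0.4)·(-0.4) + (1.6)·(1.6) + (-1.4)·(-1.4)) / 4 = 9.2/4 = 2.3
  S[A,B] = ((-1.4)·(0.2) + (1.6)·(1.2) + (-0.4)·(1.2) + (1.6)·(-2.8) + (-1.4)·(0.2)) / 4 = -3.6/4 = -0.9
  S[B,B] = ((0.2)·(0.2) + (1.2)·(1.2) + (1.2)·(1.2) + (-2.8)·(-2.8) + (0.2)·(0.2)) / 4 = 10.8/4 = 2.7

S is symmetric (S[j,i] = S[i,j]). Assembling:

S = [[2.3, -0.9],
 [-0.9, 2.7]]


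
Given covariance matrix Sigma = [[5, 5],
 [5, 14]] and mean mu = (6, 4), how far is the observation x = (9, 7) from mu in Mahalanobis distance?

Step 1 — centre the observation: (x - mu) = (3, 3).

Step 2 — invert Sigma. det(Sigma) = 5·14 - (5)² = 45.
  Sigma^{-1} = (1/det) · [[d, -b], [-b, a]] = [[0.3111, -0.1111],
 [-0.1111, 0.1111]].

Step 3 — form the quadratic (x - mu)^T · Sigma^{-1} · (x - mu):
  Sigma^{-1} · (x - mu) = (0.6, 0).
  (x - mu)^T · [Sigma^{-1} · (x - mu)] = (3)·(0.6) + (3)·(0) = 1.8.

Step 4 — take square root: d = √(1.8) ≈ 1.3416.

d(x, mu) = √(1.8) ≈ 1.3416


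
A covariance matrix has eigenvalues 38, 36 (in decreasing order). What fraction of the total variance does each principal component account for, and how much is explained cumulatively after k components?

Step 1 — total variance = trace(Sigma) = Σ λ_i = 38 + 36 = 74.

Step 2 — fraction explained by component i = λ_i / Σ λ:
  PC1: 38/74 = 0.5135
  PC2: 36/74 = 0.4865

Step 3 — cumulative fraction after k components = (λ_1 + ... + λ_k) / Σ λ:
  k = 1: 38/74 = 0.5135
  k = 2: (38 + 36)/74 = 74/74 = 1

Summary (fraction, with percent):

explained: PC1 0.5135 (51.35%), PC2 0.4865 (48.65%);  cumulative: 0.5135, 1


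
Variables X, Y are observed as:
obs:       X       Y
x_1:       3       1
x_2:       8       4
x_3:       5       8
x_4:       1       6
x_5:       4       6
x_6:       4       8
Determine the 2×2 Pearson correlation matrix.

Step 1 — column means:
  mean(X) = (3 + 8 + 5 + 1 + 4 + 4) / 6 = 25/6 = 4.1667
  mean(Y) = (1 + 4 + 8 + 6 + 6 + 8) / 6 = 33/6 = 5.5

Step 2 — sample variances and covariances s[i,j] = (1/(n-1)) · Σ_k (x_{k,i} - mean_i) · (x_{k,j} - mean_j), with n-1 = 5:
  s[X,X] = ((-1.1667)·(-1.1667) + (3.8333)·(3.8333) + (0.8333)·(0.8333) + (-3.1667)·(-3.1667) + (-0.1667)·(-0.1667) + (-0.1667)·(-0.1667)) / 5 = 26.8333/5 = 5.3667
  s[X,Y] = ((-1.1667)·(-4.5) + (3.8333)·(-1.5) + (0.8333)·(2.5) + (-3.1667)·(0.5) + (-0.1667)·(0.5) + (-0.1667)·(2.5)) / 5 = -0.5/5 = -0.1
  s[Y,Y] = ((-4.5)·(-4.5) + (-1.5)·(-1.5) + (2.5)·(2.5) + (0.5)·(0.5) + (0.5)·(0.5) + (2.5)·(2.5)) / 5 = 35.5/5 = 7.1
  Sample standard deviations s_i = √(s[i,i]):
  s(X) = √(5.3667) = 2.3166
  s(Y) = √(7.1) = 2.6646

Step 3 — r_{ij} = s_{ij} / (s_i · s_j):
  r[X,X] = 1 (diagonal).
  r[X,Y] = -0.1 / (2.3166 · 2.6646) = -0.1 / 6.1728 = -0.0162
  r[Y,Y] = 1 (diagonal).

R is symmetric with unit diagonal. Assembling:

R = [[1, -0.0162],
 [-0.0162, 1]]


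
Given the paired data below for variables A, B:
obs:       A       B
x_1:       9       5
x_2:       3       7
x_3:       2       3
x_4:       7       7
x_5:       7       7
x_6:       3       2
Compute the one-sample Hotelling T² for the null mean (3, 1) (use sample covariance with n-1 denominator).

Step 1 — sample mean vector:
  mean(A) = (9 + 3 + 2 + 7 + 7 + 3) / 6 = 31/6 = 5.1667
  mean(B) = (5 + 7 + 3 + 7 + 7 + 2) / 6 = 31/6 = 5.1667
  x̄ = (5.1667, 5.1667),  deviation x̄ - mu_0 = (5.1667, 5.1667) - (3, 1) = (2.1667, 4.1667).

Step 2 — sample covariance matrix, S[i,j] = (1/(n-1)) · Σ_k (x_{k,i} - mean_i) · (x_{k,j} - mean_j), divisor n-1 = 5:
  S[A,A] = ((3.8333)·(3.8333) + (-2.1667)·(-2.1667) + (-3.1667)·(-3.1667) + (1.8333)·(1.8333) + (1.8333)·(1.8333) + (-2.1667)·(-2.1667)) / 5 = 40.8333/5 = 8.1667
  S[A,B] = ((3.8333)·(-0.1667) + (-2.1667)·(1.8333) + (-3.1667)·(-2.1667) + (1.8333)·(1.8333) + (1.8333)·(1.8333) + (-2.1667)·(-3.1667)) / 5 = 15.8333/5 = 3.1667
  S[B,B] = ((-0.1667)·(-0.1667) + (1.8333)·(1.8333) + (-2.1667)·(-2.1667) + (1.8333)·(1.8333) + (1.8333)·(1.8333) + (-3.1667)·(-3.1667)) / 5 = 24.8333/5 = 4.9667
  S = [[8.1667, 3.1667],
 [3.1667, 4.9667]].

Step 3 — invert S. det(S) = 8.1667·4.9667 - (3.1667)² = 30.5333.
  S^{-1} = (1/det) · [[d, -b], [-b, a]] = [[0.1627, -0.1037],
 [-0.1037, 0.2675]].

Step 4 — quadratic form (x̄ - mu_0)^T · S^{-1} · (x̄ - mu_0):
  S^{-1} · (x̄ - mu_0) = (-0.0797, 0.8897),
  (x̄ - mu_0)^T · [...] = (2.1667)·(-0.0797) + (4.1667)·(0.8897) = 3.5346.

Step 5 — scale by n: T² = 6 · 3.5346 = 21.2074.

T² ≈ 21.2074


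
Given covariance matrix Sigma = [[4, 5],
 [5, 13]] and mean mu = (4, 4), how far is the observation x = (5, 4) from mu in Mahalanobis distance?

Step 1 — centre the observation: (x - mu) = (1, 0).

Step 2 — invert Sigma. det(Sigma) = 4·13 - (5)² = 27.
  Sigma^{-1} = (1/det) · [[d, -b], [-b, a]] = [[0.4815, -0.1852],
 [-0.1852, 0.1481]].

Step 3 — form the quadratic (x - mu)^T · Sigma^{-1} · (x - mu):
  Sigma^{-1} · (x - mu) = (0.4815, -0.1852).
  (x - mu)^T · [Sigma^{-1} · (x - mu)] = (1)·(0.4815) + (0)·(-0.1852) = 0.4815.

Step 4 — take square root: d = √(0.4815) ≈ 0.6939.

d(x, mu) = √(0.4815) ≈ 0.6939


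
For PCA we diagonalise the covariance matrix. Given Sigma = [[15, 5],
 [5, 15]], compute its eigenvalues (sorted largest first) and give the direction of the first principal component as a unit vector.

Step 1 — characteristic polynomial of 2×2 Sigma:
  det(Sigma - λI) = λ² - trace · λ + det = 0.
  trace = 15 + 15 = 30, det = 15·15 - (5)² = 200.
Step 2 — discriminant:
  Δ = trace² - 4·det = 900 - 800 = 100.
Step 3 — eigenvalues:
  λ = (trace ± √Δ)/2 = (30 ± 10)/2,
  λ_1 = 20,  λ_2 = 10.

Step 4 — unit eigenvector for λ_1: solve (Sigma - λ_1 I)v = 0. First row:
  (15 - 20)·v_x + (5)·v_y = 0, i.e. (-5)·v_x + (5)·v_y = 0,
  so v ∝ (b, λ_1 - a) = (5, 5) = u.
  ||u|| = √((5)² + (5)²) = √(50) ≈ 7.0711,
  v_1 = u/||u|| ≈ (0.7071, 0.7071) (||v_1|| = 1).

λ_1 = 20,  λ_2 = 10;  v_1 ≈ (0.7071, 0.7071)


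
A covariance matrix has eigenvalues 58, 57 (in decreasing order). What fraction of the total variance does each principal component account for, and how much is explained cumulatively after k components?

Step 1 — total variance = trace(Sigma) = Σ λ_i = 58 + 57 = 115.

Step 2 — fraction explained by component i = λ_i / Σ λ:
  PC1: 58/115 = 0.5043
  PC2: 57/115 = 0.4957

Step 3 — cumulative fraction after k components = (λ_1 + ... + λ_k) / Σ λ:
  k = 1: 58/115 = 0.5043
  k = 2: (58 + 57)/115 = 115/115 = 1

Summary (fraction, with percent):

explained: PC1 0.5043 (50.43%), PC2 0.4957 (49.57%);  cumulative: 0.5043, 1


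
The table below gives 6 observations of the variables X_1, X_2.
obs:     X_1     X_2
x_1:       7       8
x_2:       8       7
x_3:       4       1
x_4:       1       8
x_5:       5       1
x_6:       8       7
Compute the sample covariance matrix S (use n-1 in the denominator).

Step 1 — column means:
  mean(X_1) = (7 + 8 + 4 + 1 + 5 + 8) / 6 = 33/6 = 5.5
  mean(X_2) = (8 + 7 + 1 + 8 + 1 + 7) / 6 = 32/6 = 5.3333

Step 2 — sample covariance S[i,j] = (1/(n-1)) · Σ_k (x_{k,i} - mean_i) · (x_{k,j} - mean_j), with n-1 = 5.
  S[X_1,X_1] = ((1.5)·(1.5) + (2.5)·(2.5) + (-1.5)·(-1.5) + (-4.5)·(-4.5) + (-0.5)·(-0.5) + (2.5)·(2.5)) / 5 = 37.5/5 = 7.5
  S[X_1,X_2] = ((1.5)·(2.6667) + (2.5)·(1.6667) + (-1.5)·(-4.3333) + (-4.5)·(2.6667) + (-0.5)·(-4.3333) + (2.5)·(1.6667)) / 5 = 9/5 = 1.8
  S[X_2,X_2] = ((2.6667)·(2.6667) + (1.6667)·(1.6667) + (-4.3333)·(-4.3333) + (2.6667)·(2.6667) + (-4.3333)·(-4.3333) + (1.6667)·(1.6667)) / 5 = 57.3333/5 = 11.4667

S is symmetric (S[j,i] = S[i,j]). Assembling:

S = [[7.5, 1.8],
 [1.8, 11.4667]]


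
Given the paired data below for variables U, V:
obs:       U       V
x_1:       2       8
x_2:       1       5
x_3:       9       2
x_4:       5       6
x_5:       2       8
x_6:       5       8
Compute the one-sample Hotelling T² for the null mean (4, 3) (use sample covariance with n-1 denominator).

Step 1 — sample mean vector:
  mean(U) = (2 + 1 + 9 + 5 + 2 + 5) / 6 = 24/6 = 4
  mean(V) = (8 + 5 + 2 + 6 + 8 + 8) / 6 = 37/6 = 6.1667
  x̄ = (4, 6.1667),  deviation x̄ - mu_0 = (4, 6.1667) - (4, 3) = (0, 3.1667).

Step 2 — sample covariance matrix, S[i,j] = (1/(n-1)) · Σ_k (x_{k,i} - mean_i) · (x_{k,j} - mean_j), divisor n-1 = 5:
  S[U,U] = ((-2)·(-2) + (-3)·(-3) + (5)·(5) + (1)·(1) + (-2)·(-2) + (1)·(1)) / 5 = 44/5 = 8.8
  S[U,V] = ((-2)·(1.8333) + (-3)·(-1.1667) + (5)·(-4.1667) + (1)·(-0.1667) + (-2)·(1.8333) + (1)·(1.8333)) / 5 = -23/5 = -4.6
  S[V,V] = ((1.8333)·(1.8333) + (-1.1667)·(-1.1667) + (-4.1667)·(-4.1667) + (-0.1667)·(-0.1667) + (1.8333)·(1.8333) + (1.8333)·(1.8333)) / 5 = 28.8333/5 = 5.7667
  S = [[8.8, -4.6],
 [-4.6, 5.7667]].

Step 3 — invert S. det(S) = 8.8·5.7667 - (-4.6)² = 29.5867.
  S^{-1} = (1/det) · [[d, -b], [-b, a]] = [[0.1949, 0.1555],
 [0.1555, 0.2974]].

Step 4 — quadratic form (x̄ - mu_0)^T · S^{-1} · (x̄ - mu_0):
  S^{-1} · (x̄ - mu_0) = (0.4923, 0.9419),
  (x̄ - mu_0)^T · [...] = (0)·(0.4923) + (3.1667)·(0.9419) = 2.9826.

Step 5 — scale by n: T² = 6 · 2.9826 = 17.8954.

T² ≈ 17.8954


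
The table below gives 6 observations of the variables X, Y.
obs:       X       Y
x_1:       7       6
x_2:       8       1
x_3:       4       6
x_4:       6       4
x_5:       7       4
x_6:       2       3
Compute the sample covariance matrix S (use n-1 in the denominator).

Step 1 — column means:
  mean(X) = (7 + 8 + 4 + 6 + 7 + 2) / 6 = 34/6 = 5.6667
  mean(Y) = (6 + 1 + 6 + 4 + 4 + 3) / 6 = 24/6 = 4

Step 2 — sample covariance S[i,j] = (1/(n-1)) · Σ_k (x_{k,i} - mean_i) · (x_{k,j} - mean_j), with n-1 = 5.
  S[X,X] = ((1.3333)·(1.3333) + (2.3333)·(2.3333) + (-1.6667)·(-1.6667) + (0.3333)·(0.3333) + (1.3333)·(1.3333) + (-3.6667)·(-3.6667)) / 5 = 25.3333/5 = 5.0667
  S[X,Y] = ((1.3333)·(2) + (2.3333)·(-3) + (-1.6667)·(2) + (0.3333)·(0) + (1.3333)·(0) + (-3.6667)·(-1)) / 5 = -4/5 = -0.8
  S[Y,Y] = ((2)·(2) + (-3)·(-3) + (2)·(2) + (0)·(0) + (0)·(0) + (-1)·(-1)) / 5 = 18/5 = 3.6

S is symmetric (S[j,i] = S[i,j]). Assembling:

S = [[5.0667, -0.8],
 [-0.8, 3.6]]


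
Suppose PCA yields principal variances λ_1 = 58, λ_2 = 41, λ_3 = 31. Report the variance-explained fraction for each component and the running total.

Step 1 — total variance = trace(Sigma) = Σ λ_i = 58 + 41 + 31 = 130.

Step 2 — fraction explained by component i = λ_i / Σ λ:
  PC1: 58/130 = 0.4462
  PC2: 41/130 = 0.3154
  PC3: 31/130 = 0.2385

Step 3 — cumulative fraction after k components = (λ_1 + ... + λ_k) / Σ λ:
  k = 1: 58/130 = 0.4462
  k = 2: (58 + 41)/130 = 99/130 = 0.7615
  k = 3: (58 + 41 + 31)/130 = 130/130 = 1

Summary (fraction, with percent):

explained: PC1 0.4462 (44.62%), PC2 0.3154 (31.54%), PC3 0.2385 (23.85%);  cumulative: 0.4462, 0.7615, 1


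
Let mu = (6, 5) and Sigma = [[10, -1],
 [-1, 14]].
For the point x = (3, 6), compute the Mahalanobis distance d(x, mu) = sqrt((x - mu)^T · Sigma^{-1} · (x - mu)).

Step 1 — centre the observation: (x - mu) = (-3, 1).

Step 2 — invert Sigma. det(Sigma) = 10·14 - (-1)² = 139.
  Sigma^{-1} = (1/det) · [[d, -b], [-b, a]] = [[0.1007, 0.0072],
 [0.0072, 0.0719]].

Step 3 — form the quadratic (x - mu)^T · Sigma^{-1} · (x - mu):
  Sigma^{-1} · (x - mu) = (-0.295, 0.0504).
  (x - mu)^T · [Sigma^{-1} · (x - mu)] = (-3)·(-0.295) + (1)·(0.0504) = 0.9353.

Step 4 — take square root: d = √(0.9353) ≈ 0.9671.

d(x, mu) = √(0.9353) ≈ 0.9671
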